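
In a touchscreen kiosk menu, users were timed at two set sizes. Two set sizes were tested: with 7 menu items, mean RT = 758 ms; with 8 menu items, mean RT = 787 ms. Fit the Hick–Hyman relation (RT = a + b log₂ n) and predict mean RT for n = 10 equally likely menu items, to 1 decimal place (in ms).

Solve the two-equation system in a and b:
  b = (787 − 758) / (log₂ 8 − log₂ 7) = 29 / (3 − 2.8074) = 150.536 ms/bit
  a = 758 − 150.536 × 2.8074 = 335.392 ms
Then RT(10) = 335.392 + 150.536 × log₂ 10 = 335.392 + 150.536 × 3.3219 ≈ 835.462 ms.

835.5 ms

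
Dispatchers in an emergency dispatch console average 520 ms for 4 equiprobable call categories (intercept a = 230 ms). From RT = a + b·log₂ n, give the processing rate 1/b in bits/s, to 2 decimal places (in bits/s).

Choice component = 520 − 230 = 290 ms over log₂(4) = 2 bits.
b = 290 / 2 = 145.000 ms/bit, so 1/b = 6.897 bits/s.

6.90 bits/s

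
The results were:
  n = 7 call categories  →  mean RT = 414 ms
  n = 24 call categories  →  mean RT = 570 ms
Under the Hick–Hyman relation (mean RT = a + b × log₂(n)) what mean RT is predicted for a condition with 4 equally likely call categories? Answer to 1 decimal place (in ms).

With log₂ n on the abscissa the relation is linear; from the two conditions:
  b = (570 − 414) / (log₂ 24 − log₂ 7) = 156 / (4.5850 − 2.8074) = 87.758 ms/bit
  a = 414 − 87.758 × 2.8074 = 167.631 ms
Then RT(4) = 167.631 + 87.758 × log₂ 4 = 167.631 + 87.758 × 2 ≈ 343.148 ms.

343.1 ms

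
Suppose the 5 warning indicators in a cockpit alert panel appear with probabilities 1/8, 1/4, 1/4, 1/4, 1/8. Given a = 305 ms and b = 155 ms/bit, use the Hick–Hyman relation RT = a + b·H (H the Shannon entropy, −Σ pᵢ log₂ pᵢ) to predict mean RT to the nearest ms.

654 ms

Each term −pᵢ log₂ pᵢ: 0.125·3 + 0.25·2 + 0.25·2 + 0.25·2 + 0.125·3; summed, H = 2.250 bits.
Mean RT = a + bH = 305 + 155·2.250 = 653.75 ms.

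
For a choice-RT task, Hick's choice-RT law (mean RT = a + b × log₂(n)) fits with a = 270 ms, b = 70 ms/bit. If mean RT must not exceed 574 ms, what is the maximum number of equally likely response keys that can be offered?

20

70·log₂ n ≤ 574 − 270 = 304, giving log₂ n ≤ 4.3429 and n ≤ 20.292. The largest whole number is 20.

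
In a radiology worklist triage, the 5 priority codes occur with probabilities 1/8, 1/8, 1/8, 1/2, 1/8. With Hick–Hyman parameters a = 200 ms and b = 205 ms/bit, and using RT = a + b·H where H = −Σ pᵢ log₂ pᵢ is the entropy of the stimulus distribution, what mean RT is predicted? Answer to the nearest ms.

610 ms

Each term −pᵢ log₂ pᵢ: 0.125·3 + 0.125·3 + 0.125·3 + 0.5·1 + 0.125·3; summed, H = 2.000 bits.
Mean RT = a + bH = 200 + 205·2.000 = 610.00 ms.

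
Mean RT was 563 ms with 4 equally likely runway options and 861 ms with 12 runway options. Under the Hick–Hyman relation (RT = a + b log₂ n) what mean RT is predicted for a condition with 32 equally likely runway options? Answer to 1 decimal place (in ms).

Solve the two-equation system in a and b:
  b = (861 − 563) / (log₂ 12 − log₂ 4) = 298 / (3.5850 − 2) = 188.017 ms/bit
  a = 563 − 188.017 × 2 = 186.966 ms
Then RT(32) = 186.966 + 188.017 × log₂ 32 = 186.966 + 188.017 × 5 ≈ 1127.051 ms.

1127.1 ms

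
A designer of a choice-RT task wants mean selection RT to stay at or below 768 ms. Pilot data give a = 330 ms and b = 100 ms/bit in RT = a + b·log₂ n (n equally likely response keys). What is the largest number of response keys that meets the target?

20

100·log₂ n ≤ 768 − 330 = 438, giving log₂ n ≤ 4.3800 and n ≤ 20.821. The largest whole number is 20.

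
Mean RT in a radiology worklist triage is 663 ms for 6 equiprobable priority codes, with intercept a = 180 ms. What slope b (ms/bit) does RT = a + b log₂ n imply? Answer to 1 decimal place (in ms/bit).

log₂(6) = 2.5850 bits.
b = (RT − a)/log₂ n = (663 − 180) / 2.5850 = 186.850 ms/bit.

186.8 ms/bit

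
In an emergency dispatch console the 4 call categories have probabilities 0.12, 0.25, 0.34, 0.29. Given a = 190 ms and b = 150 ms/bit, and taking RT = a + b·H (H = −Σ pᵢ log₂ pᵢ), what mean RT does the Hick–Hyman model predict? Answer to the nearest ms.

477 ms

H = 0.12·log₂(1/0.12) + 0.25·log₂(1/0.25) + 0.34·log₂(1/0.34) + 0.29·log₂(1/0.29) = 1.9141 bits.
RT = 190 + 150 × 1.9141 = 477.12 ms.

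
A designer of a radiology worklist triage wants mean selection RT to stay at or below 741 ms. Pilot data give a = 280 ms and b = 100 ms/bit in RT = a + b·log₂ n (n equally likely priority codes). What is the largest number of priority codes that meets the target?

Information budget: (741 − 280)/100 = 4.6100 bits, so n ≤ 2^4.6100 = 24.420 → at most 24.

24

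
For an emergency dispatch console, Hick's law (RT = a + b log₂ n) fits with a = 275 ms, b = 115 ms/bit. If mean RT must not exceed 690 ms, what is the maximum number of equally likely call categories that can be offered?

Information budget: (690 − 275)/115 = 3.6087 bits, so n ≤ 2^3.6087 = 12.199 → at most 12.

12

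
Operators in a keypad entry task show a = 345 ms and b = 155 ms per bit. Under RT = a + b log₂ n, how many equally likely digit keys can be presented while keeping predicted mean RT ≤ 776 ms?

155·log₂ n ≤ 776 − 345 = 431, giving log₂ n ≤ 2.7806 and n ≤ 6.872. The largest whole number is 6.

6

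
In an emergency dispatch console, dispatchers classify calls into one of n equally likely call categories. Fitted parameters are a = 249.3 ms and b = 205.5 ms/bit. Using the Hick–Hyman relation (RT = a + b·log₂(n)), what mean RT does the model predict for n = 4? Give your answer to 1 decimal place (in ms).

660.3 ms

log₂(4) = 2 bits, so RT = 249.3 + 205.5 × 2 ≈ 660.300 ms.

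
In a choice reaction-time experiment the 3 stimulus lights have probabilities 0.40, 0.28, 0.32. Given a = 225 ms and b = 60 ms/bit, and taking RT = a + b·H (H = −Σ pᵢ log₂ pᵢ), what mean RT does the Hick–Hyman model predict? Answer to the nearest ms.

319 ms

Entropy contributions −pᵢ log₂ pᵢ: 0.5288, 0.5142, 0.5260; sum H = 1.5690 bits.
RT = a + bH = 225 + 60·1.5690 = 319.14 ms.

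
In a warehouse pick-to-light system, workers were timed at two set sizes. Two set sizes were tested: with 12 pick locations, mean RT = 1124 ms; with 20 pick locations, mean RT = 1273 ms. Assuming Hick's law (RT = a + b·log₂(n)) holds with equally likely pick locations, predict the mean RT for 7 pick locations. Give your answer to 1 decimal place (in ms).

966.8 ms

Fit slope and intercept:
  b = (1273 − 1124) / (log₂ 20 − log₂ 12) = 149 / (4.3219 − 3.5850) = 202.180 ms/bit
  a = 1124 − 202.180 × 3.5850 = 399.191 ms
Then RT(7) = 399.191 + 202.180 × log₂ 7 = 399.191 + 202.180 × 2.8074 ≈ 966.783 ms.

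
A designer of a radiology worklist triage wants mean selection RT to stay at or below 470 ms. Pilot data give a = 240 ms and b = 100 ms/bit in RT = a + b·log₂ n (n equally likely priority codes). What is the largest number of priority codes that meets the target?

100·log₂ n ≤ 470 − 240 = 230, giving log₂ n ≤ 2.3000 and n ≤ 4.925. The largest whole number is 4.

4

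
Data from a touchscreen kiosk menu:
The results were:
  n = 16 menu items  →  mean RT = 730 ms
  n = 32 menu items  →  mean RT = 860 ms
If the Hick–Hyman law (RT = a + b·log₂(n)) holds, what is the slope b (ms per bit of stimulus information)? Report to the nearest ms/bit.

Slope: b = (860 − 730) / (log₂ 32 − log₂ 16) = 130/1.0000 = 130 ms/bit.

130 ms/bit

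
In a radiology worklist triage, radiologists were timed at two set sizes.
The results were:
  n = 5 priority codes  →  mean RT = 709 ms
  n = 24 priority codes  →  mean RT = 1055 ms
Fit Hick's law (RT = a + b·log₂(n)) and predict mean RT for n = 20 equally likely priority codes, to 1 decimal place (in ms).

Solve the two-equation system in a and b:
  b = (1055 − 709) / (log₂ 24 − log₂ 5) = 346 / (4.5850 − 2.3219) = 152.892 ms/bit
  a = 709 − 152.892 × 2.3219 = 353.996 ms
Then RT(20) = 353.996 + 152.892 × log₂ 20 = 353.996 + 152.892 × 4.3219 ≈ 1014.784 ms.

1014.8 ms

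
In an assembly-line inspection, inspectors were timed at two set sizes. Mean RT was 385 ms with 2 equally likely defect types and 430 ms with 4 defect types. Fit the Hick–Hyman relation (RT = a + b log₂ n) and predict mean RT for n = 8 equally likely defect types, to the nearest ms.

475 ms

Fit slope and intercept:
  b = (430 − 385) / (log₂ 4 − log₂ 2) = 45 / (2 − 1) = 45 ms/bit
  a = 385 − 45 × 1 = 340 ms
Then RT(8) = 340 + 45 × log₂ 8 = 340 + 45 × 3 ≈ 475.000 ms.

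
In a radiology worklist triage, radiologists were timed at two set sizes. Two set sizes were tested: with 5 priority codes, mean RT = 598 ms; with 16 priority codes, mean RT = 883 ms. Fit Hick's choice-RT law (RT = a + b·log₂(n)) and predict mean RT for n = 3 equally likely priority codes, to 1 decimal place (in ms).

472.8 ms

RT is linear in log₂ n, so two points fix the line:
  b = (883 − 598) / (log₂ 16 − log₂ 5) = 285 / (4 − 2.3219) = 169.838 ms/bit
  a = 598 − 169.838 × 2.3219 = 203.649 ms
Then RT(3) = 203.649 + 169.838 × log₂ 3 = 203.649 + 169.838 × 1.5850 ≈ 472.835 ms.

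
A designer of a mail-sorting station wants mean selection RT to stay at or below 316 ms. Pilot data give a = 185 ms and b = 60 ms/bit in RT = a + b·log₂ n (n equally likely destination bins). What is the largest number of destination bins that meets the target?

Set 185 + 60·log₂ n ≤ 316 → log₂ n ≤ (316 − 185)/60 = 2.1833.
So n ≤ 2^2.1833 = 4.542; the largest integer n is 4.

4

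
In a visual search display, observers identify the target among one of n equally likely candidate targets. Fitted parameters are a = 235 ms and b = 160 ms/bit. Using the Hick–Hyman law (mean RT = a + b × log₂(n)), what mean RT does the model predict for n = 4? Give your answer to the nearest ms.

log₂(4) = 2 bits, so RT = 235 + 160 × 2 ≈ 555.000 ms.

555 ms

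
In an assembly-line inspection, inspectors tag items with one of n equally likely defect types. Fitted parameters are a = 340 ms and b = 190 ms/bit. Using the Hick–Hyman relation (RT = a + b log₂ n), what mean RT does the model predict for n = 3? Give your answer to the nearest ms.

641 ms

log₂(3) = 1.5850 bits, so RT = 340 + 190 × 1.5850 ≈ 641.143 ms.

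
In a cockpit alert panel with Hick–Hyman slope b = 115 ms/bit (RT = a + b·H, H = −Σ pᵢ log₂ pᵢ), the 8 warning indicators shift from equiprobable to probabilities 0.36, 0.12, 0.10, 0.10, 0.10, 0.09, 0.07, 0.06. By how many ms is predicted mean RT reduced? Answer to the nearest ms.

The RT saving is b·ΔH. Equiprobable H₀ = log₂(8) = 3.0000 bits; with the given probabilities H = 2.7190 bits.
b·(H₀ − H) = 115 × (3.0000 − 2.7190) = 32.31 ms.

32 ms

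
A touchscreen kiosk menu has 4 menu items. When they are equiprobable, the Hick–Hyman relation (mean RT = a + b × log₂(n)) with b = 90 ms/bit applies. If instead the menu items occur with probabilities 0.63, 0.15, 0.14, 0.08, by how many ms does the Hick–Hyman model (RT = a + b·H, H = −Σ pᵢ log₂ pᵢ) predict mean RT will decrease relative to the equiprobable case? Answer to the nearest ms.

43 ms

The RT saving is b·ΔH. Equiprobable H₀ = log₂(4) = 2.0000 bits; with the given probabilities H = 1.5191 bits.
b·(H₀ − H) = 90 × (2.0000 − 1.5191) = 43.28 ms.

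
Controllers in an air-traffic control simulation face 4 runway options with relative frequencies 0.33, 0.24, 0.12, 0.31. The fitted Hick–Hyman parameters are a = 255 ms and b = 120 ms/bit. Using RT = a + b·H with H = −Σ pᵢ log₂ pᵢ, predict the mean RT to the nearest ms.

Entropy contributions −pᵢ log₂ pᵢ: 0.5278, 0.4941, 0.3671, 0.5238; sum H = 1.9128 bits.
RT = a + bH = 255 + 120·1.9128 = 484.54 ms.

485 ms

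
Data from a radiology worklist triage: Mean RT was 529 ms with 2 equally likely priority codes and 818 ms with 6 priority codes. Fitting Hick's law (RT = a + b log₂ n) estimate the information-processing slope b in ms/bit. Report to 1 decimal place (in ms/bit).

Slope: b = (818 − 529) / (log₂ 6 − log₂ 2) = 289/1.5850 = 182.339 ms/bit.

182.3 ms/bit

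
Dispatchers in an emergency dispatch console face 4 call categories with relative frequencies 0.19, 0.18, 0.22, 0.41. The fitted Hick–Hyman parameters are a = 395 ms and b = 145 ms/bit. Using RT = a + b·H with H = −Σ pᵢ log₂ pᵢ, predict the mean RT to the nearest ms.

672 ms

Entropy contributions −pᵢ log₂ pᵢ: 0.4552, 0.4453, 0.4806, 0.5274; sum H = 1.9085 bits.
RT = a + bH = 395 + 145·1.9085 = 671.73 ms.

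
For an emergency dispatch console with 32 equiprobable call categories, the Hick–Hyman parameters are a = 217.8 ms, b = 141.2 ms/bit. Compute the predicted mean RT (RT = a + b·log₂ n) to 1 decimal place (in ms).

923.8 ms

log₂(32) = 5 bits, so RT = 217.8 + 141.2 × 5 ≈ 923.800 ms.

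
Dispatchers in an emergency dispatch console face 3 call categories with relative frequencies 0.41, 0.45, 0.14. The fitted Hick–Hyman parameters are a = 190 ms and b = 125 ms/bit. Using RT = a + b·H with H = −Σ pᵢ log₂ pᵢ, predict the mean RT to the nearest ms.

H = 0.41·log₂(1/0.41) + 0.45·log₂(1/0.45) + 0.14·log₂(1/0.14) = 1.4429 bits.
RT = 190 + 125 × 1.4429 = 370.36 ms.

370 ms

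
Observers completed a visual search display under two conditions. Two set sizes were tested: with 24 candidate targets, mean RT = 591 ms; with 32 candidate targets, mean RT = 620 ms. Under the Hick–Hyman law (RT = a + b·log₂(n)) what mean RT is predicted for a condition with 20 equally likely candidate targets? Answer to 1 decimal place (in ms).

572.6 ms

With log₂ n on the abscissa the relation is linear; from the two conditions:
  b = (620 − 591) / (log₂ 32 − log₂ 24) = 29 / (5 − 4.5850) = 69.873 ms/bit
  a = 591 − 69.873 × 4.5850 = 270.634 ms
Then RT(20) = 270.634 + 69.873 × log₂ 20 = 270.634 + 69.873 × 4.3219 ≈ 572.621 ms.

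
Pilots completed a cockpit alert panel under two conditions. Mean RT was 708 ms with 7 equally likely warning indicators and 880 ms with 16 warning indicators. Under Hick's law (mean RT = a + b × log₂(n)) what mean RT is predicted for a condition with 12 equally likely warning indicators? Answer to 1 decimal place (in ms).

820.1 ms

Solve the two-equation system in a and b:
  b = (880 − 708) / (log₂ 16 − log₂ 7) = 172 / (4 − 2.8074) = 144.217 ms/bit
  a = 708 − 144.217 × 2.8074 = 303.131 ms
Then RT(12) = 303.131 + 144.217 × log₂ 12 = 303.131 + 144.217 × 3.5850 ≈ 820.144 ms.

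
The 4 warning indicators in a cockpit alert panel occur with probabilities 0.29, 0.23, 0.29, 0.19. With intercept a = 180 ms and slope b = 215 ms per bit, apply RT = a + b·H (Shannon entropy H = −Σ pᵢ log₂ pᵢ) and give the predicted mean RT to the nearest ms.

Entropy contributions −pᵢ log₂ pᵢ: 0.5179, 0.4877, 0.5179, 0.4552; sum H = 1.9787 bits.
RT = a + bH = 180 + 215·1.9787 = 605.42 ms.

605 ms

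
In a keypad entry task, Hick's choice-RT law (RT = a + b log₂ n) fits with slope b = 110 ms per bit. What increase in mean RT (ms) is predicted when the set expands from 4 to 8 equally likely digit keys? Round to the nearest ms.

110 ms

Only the slope matters, since a is common to both: ΔRT = b·log₂(n₂/n₁).
log₂(8) − log₂(4) = log₂(8/4) = log₂(2) = 1.
ΔRT = 110 × 1.0000 = 110.000 ms.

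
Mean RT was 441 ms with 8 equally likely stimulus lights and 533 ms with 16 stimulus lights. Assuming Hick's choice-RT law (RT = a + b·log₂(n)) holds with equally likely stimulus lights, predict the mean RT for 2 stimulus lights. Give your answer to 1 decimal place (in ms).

257.0 ms

Fit slope and intercept:
  b = (533 − 441) / (log₂ 16 − log₂ 8) = 92 / (4 − 3) = 92.000 ms/bit
  a = 441 − 92.000 × 3 = 165.000 ms
Then RT(2) = 165.000 + 92.000 × log₂ 2 = 165.000 + 92.000 × 1 ≈ 257.000 ms.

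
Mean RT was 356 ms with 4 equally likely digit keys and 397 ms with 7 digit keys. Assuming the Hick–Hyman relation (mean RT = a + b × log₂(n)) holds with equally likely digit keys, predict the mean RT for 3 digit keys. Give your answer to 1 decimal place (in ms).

334.9 ms

RT is linear in log₂ n, so two points fix the line:
  b = (397 − 356) / (log₂ 7 − log₂ 4) = 41 / (2.8074 − 2) = 50.783 ms/bit
  a = 356 − 50.783 × 2 = 254.434 ms
Then RT(3) = 254.434 + 50.783 × log₂ 3 = 254.434 + 50.783 × 1.5850 ≈ 334.923 ms.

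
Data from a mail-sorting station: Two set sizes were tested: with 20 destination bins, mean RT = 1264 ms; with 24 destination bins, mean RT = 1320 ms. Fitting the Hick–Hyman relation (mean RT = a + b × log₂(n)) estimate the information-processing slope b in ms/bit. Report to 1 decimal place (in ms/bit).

212.9 ms/bit

b = (RT₂ − RT₁)/(log₂ n₂ − log₂ n₁) = (1320 − 1264)/(4.5850 − 4.3219) = 212.900 ms/bit.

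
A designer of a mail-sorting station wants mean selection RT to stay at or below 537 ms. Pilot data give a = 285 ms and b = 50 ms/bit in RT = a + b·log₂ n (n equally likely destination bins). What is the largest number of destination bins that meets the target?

Information budget: (537 − 285)/50 = 5.0400 bits, so n ≤ 2^5.0400 = 32.900 → at most 32.

32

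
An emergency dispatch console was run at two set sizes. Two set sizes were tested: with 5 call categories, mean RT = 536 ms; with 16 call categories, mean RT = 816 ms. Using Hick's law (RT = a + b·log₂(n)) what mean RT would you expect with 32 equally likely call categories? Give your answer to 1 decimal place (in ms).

982.9 ms

RT is linear in log₂ n, so two points fix the line:
  b = (816 − 536) / (log₂ 16 − log₂ 5) = 280 / (4 − 2.3219) = 166.858 ms/bit
  a = 536 − 166.858 × 2.3219 = 148.567 ms
Then RT(32) = 148.567 + 166.858 × log₂ 32 = 148.567 + 166.858 × 5 ≈ 982.858 ms.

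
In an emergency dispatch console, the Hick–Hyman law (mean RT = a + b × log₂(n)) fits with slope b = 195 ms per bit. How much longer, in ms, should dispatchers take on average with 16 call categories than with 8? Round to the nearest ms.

Only the slope matters, since a is common to both: ΔRT = b·log₂(n₂/n₁).
log₂(16) − log₂(8) = log₂(16/8) = log₂(2) = 1.
ΔRT = 195 × 1.0000 = 195.000 ms.

195 ms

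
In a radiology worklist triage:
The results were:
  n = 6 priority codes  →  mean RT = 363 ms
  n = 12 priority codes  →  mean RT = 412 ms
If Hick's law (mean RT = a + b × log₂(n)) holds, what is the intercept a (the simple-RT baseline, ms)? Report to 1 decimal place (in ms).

236.3 ms

The slope on a log₂ axis is (412 − 363) / (3.5850 − 2.5850) = 49.000 ms/bit.
Intercept: a = 363 − 49.000·log₂(6) = 236.337 ms.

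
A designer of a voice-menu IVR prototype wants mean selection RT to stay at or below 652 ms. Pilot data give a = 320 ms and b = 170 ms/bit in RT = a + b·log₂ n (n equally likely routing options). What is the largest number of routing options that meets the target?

170·log₂ n ≤ 652 − 320 = 332, giving log₂ n ≤ 1.9529 and n ≤ 3.872. The largest whole number is 3.

3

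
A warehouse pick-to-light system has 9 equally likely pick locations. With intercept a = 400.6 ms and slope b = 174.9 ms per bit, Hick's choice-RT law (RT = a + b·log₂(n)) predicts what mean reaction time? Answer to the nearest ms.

955 ms

log₂(9) = 3.1699 bits, so RT = 400.6 + 174.9 × 3.1699 ≈ 955.020 ms.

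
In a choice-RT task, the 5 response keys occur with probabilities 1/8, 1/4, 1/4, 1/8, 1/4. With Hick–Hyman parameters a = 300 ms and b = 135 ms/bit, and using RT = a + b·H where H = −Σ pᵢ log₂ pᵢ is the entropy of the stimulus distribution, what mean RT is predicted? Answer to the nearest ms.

604 ms

H = −Σ pᵢ log₂ pᵢ = 0.125·3 + 0.25·2 + 0.25·2 + 0.125·3 + 0.25·2 = 2.250 bits.
RT = 300 + 135 × 2.250 = 603.75 ms.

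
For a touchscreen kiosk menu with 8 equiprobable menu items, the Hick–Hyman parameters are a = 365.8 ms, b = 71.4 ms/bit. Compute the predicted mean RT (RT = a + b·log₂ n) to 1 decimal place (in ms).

log₂(8) = 3 bits, so RT = 365.8 + 71.4 × 3 ≈ 580.000 ms.

580.0 ms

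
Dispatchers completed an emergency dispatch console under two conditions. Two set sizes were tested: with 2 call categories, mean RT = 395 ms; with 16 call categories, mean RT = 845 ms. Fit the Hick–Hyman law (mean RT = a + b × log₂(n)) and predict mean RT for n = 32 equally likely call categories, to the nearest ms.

995 ms

With log₂ n on the abscissa the relation is linear; from the two conditions:
  b = (845 − 395) / (log₂ 16 − log₂ 2) = 450 / (4 − 1) = 150 ms/bit
  a = 395 − 150 × 1 = 245 ms
Then RT(32) = 245 + 150 × log₂ 32 = 245 + 150 × 5 ≈ 995.000 ms.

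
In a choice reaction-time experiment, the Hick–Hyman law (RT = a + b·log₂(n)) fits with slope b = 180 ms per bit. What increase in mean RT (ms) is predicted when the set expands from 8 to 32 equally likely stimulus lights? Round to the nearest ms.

ΔRT = (a + b log₂ n₂) − (a + b log₂ n₁) = b·(log₂ n₂ − log₂ n₁).
log₂(32) − log₂(8) = log₂(32/8) = log₂(4) = 2.
ΔRT = 180 × 2.0000 = 360.000 ms.

360 ms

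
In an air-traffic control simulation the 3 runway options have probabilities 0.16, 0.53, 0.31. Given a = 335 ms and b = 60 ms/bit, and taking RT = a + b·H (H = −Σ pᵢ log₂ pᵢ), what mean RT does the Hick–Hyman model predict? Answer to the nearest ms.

H = 0.16·log₂(1/0.16) + 0.53·log₂(1/0.53) + 0.31·log₂(1/0.31) = 1.4323 bits.
RT = 335 + 60 × 1.4323 = 420.94 ms.

421 ms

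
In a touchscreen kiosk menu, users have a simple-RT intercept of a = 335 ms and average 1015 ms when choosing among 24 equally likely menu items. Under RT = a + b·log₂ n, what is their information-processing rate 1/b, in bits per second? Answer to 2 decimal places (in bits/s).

6.74 bits/s

b = (1015 − 335)/log₂ 24 = 680/4.5850 = 148.311 ms per bit = 0.14831 s/bit; the reciprocal is 6.743 bits/s.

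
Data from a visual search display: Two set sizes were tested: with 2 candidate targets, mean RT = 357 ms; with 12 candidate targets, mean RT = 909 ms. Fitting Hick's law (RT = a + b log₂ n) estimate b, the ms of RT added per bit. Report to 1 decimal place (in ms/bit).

213.5 ms/bit

b = (RT₂ − RT₁)/(log₂ n₂ − log₂ n₁) = (909 − 357)/(3.5850 − 1) = 213.543 ms/bit.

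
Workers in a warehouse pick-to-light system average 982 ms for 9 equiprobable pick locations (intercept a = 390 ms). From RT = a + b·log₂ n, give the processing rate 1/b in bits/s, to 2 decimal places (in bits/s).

5.35 bits/s

b = (982 − 390)/log₂ 9 = 592/3.1699 = 186.755 ms per bit = 0.18676 s/bit; the reciprocal is 5.355 bits/s.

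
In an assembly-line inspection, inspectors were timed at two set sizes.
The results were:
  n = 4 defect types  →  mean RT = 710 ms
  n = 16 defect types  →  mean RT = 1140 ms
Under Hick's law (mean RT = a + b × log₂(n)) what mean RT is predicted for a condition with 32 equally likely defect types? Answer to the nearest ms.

Fit slope and intercept:
  b = (1140 − 710) / (log₂ 16 − log₂ 4) = 430 / (4 − 2) = 215 ms/bit
  a = 710 − 215 × 2 = 280 ms
Then RT(32) = 280 + 215 × log₂ 32 = 280 + 215 × 5 ≈ 1355.000 ms.

1355 ms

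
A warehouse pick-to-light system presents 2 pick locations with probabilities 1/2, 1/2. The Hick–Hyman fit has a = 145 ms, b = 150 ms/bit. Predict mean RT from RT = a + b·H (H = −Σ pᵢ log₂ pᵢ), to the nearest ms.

295 ms

H = −Σ pᵢ log₂ pᵢ = 0.5·1 + 0.5·1 = 1.000 bits.
RT = 145 + 150 × 1.000 = 295.00 ms.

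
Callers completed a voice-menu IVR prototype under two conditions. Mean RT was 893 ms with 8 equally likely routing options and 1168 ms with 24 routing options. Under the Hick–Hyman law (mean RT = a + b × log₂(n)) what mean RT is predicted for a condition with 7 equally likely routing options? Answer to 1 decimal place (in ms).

With log₂ n on the abscissa the relation is linear; from the two conditions:
  b = (1168 − 893) / (log₂ 24 − log₂ 8) = 275 / (4.5850 − 3) = 173.506 ms/bit
  a = 893 − 173.506 × 3 = 372.483 ms
Then RT(7) = 372.483 + 173.506 × log₂ 7 = 372.483 + 173.506 × 2.8074 ≈ 859.575 ms.

859.6 ms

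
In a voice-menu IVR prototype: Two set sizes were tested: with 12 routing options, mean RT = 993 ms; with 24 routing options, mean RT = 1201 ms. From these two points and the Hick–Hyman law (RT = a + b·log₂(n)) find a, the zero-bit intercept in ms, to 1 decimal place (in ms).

Slope: b = (1201 − 993) / (log₂ 24 − log₂ 12) = 208/1.0000 = 208.000 ms/bit.
a = RT₁ − b·log₂ n₁ = 993 − 208.000 × 3.5850 = 247.328 ms.

247.3 ms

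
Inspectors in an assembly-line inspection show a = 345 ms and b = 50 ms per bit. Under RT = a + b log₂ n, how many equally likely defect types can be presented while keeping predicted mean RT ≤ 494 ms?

Information budget: (494 − 345)/50 = 2.9800 bits, so n ≤ 2^2.9800 = 7.890 → at most 7.

7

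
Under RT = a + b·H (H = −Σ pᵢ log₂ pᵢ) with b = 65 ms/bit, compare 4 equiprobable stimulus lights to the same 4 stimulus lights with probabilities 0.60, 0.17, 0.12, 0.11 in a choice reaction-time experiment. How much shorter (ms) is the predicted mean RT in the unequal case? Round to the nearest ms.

26 ms

Equiprobable entropy H₀ = log₂ 4 = 2.0000 bits.
Skewed entropy H = −Σ pᵢ log₂ pᵢ = 1.5941 bits.
ΔRT = b·(H₀ − H) = 65 × 0.4059 = 26.38 ms.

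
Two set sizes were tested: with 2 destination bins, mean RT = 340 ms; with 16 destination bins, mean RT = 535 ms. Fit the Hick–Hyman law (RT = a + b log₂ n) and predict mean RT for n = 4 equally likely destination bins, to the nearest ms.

405 ms

RT is linear in log₂ n, so two points fix the line:
  b = (535 − 340) / (log₂ 16 − log₂ 2) = 195 / (4 − 1) = 65 ms/bit
  a = 340 − 65 × 1 = 275 ms
Then RT(4) = 275 + 65 × log₂ 4 = 275 + 65 × 2 ≈ 405.000 ms.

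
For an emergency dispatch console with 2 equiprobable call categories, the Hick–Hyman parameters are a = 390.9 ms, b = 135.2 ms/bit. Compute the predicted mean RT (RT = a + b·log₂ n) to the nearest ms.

526 ms

log₂(2) = 1 bits, so RT = 390.9 + 135.2 × 1 ≈ 526.100 ms.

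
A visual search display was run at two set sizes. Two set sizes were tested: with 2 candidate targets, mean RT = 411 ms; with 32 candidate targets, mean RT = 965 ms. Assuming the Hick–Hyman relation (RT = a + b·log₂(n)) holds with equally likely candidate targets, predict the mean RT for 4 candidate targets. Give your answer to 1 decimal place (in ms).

549.5 ms

RT is linear in log₂ n, so two points fix the line:
  b = (965 − 411) / (log₂ 32 − log₂ 2) = 554 / (5 − 1) = 138.500 ms/bit
  a = 411 − 138.500 × 1 = 272.500 ms
Then RT(4) = 272.500 + 138.500 × log₂ 4 = 272.500 + 138.500 × 2 ≈ 549.500 ms.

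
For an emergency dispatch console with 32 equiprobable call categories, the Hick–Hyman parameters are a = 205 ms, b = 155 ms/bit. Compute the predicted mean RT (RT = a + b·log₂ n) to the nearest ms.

log₂(32) = 5 bits, so RT = 205 + 155 × 5 ≈ 980.000 ms.

980 ms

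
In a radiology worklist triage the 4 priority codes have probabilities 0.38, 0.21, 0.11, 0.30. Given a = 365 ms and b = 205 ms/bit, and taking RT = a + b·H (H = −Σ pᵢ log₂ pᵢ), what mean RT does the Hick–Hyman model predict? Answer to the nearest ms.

749 ms

H = 0.38·log₂(1/0.38) + 0.21·log₂(1/0.21) + 0.11·log₂(1/0.11) + 0.30·log₂(1/0.30) = 1.8747 bits.
RT = 365 + 205 × 1.8747 = 749.30 ms.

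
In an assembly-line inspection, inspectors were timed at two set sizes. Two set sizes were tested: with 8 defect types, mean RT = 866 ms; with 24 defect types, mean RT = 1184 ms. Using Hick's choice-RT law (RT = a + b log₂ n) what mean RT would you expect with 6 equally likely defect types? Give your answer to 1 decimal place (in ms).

782.7 ms

Solve the two-equation system in a and b:
  b = (1184 − 866) / (log₂ 24 − log₂ 8) = 318 / (4.5850 − 3) = 200.636 ms/bit
  a = 866 − 200.636 × 3 = 264.093 ms
Then RT(6) = 264.093 + 200.636 × log₂ 6 = 264.093 + 200.636 × 2.5850 ≈ 782.729 ms.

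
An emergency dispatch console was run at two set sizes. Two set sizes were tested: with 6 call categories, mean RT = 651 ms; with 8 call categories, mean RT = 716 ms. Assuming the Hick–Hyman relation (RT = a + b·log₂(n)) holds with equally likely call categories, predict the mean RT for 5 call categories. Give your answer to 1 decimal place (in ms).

609.8 ms

RT is linear in log₂ n, so two points fix the line:
  b = (716 − 651) / (log₂ 8 − log₂ 6) = 65 / (3 − 2.5850) = 156.612 ms/bit
  a = 651 − 156.612 × 2.5850 = 246.163 ms
Then RT(5) = 246.163 + 156.612 × log₂ 5 = 246.163 + 156.612 × 2.3219 ≈ 609.806 ms.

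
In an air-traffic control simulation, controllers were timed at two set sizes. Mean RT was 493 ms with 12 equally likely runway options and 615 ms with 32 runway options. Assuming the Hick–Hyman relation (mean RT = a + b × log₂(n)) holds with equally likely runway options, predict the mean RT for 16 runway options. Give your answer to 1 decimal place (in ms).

RT is linear in log₂ n, so two points fix the line:
  b = (615 − 493) / (log₂ 32 − log₂ 12) = 122 / (5 − 3.5850) = 86.217 ms/bit
  a = 493 − 86.217 × 3.5850 = 183.916 ms
Then RT(16) = 183.916 + 86.217 × log₂ 16 = 183.916 + 86.217 × 4 ≈ 528.783 ms.

528.8 ms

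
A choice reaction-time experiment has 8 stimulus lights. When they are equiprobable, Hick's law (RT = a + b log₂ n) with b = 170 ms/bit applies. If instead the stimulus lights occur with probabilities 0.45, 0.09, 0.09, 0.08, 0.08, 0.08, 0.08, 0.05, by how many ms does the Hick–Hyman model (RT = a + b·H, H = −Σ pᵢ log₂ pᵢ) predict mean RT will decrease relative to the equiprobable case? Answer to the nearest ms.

81 ms

The RT saving is b·ΔH. Equiprobable H₀ = log₂(8) = 3.0000 bits; with the given probabilities H = 2.5258 bits.
b·(H₀ − H) = 170 × (3.0000 − 2.5258) = 80.61 ms.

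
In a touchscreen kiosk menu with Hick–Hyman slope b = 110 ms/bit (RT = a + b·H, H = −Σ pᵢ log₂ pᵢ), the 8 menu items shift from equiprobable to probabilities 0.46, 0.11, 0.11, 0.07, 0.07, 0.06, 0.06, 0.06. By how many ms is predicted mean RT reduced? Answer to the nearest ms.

Equiprobable entropy H₀ = log₂ 8 = 3.0000 bits.
Skewed entropy H = −Σ pᵢ log₂ pᵢ = 2.4836 bits.
ΔRT = b·(H₀ − H) = 110 × 0.5164 = 56.80 ms.

57 ms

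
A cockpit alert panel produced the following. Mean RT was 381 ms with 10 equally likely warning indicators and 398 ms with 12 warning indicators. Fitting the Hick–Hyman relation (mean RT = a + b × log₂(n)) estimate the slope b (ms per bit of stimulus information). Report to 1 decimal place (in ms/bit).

64.6 ms/bit

b = (RT₂ − RT₁)/(log₂ n₂ − log₂ n₁) = (398 − 381)/(3.5850 − 3.3219) = 64.630 ms/bit.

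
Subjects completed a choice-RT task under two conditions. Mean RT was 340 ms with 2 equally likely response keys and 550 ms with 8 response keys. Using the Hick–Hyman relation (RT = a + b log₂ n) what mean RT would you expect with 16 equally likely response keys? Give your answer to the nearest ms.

With log₂ n on the abscissa the relation is linear; from the two conditions:
  b = (550 − 340) / (log₂ 8 − log₂ 2) = 210 / (3 − 1) = 105 ms/bit
  a = 340 − 105 × 1 = 235 ms
Then RT(16) = 235 + 105 × log₂ 16 = 235 + 105 × 4 ≈ 655.000 ms.

655 ms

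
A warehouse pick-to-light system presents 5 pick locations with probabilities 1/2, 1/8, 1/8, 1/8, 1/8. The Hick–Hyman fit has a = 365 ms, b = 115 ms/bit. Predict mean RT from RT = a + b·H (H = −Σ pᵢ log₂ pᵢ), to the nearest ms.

H = −Σ pᵢ log₂ pᵢ = 0.5·1 + 0.125·3 + 0.125·3 + 0.125·3 + 0.125·3 = 2.000 bits.
RT = 365 + 115 × 2.000 = 595.00 ms.

595 ms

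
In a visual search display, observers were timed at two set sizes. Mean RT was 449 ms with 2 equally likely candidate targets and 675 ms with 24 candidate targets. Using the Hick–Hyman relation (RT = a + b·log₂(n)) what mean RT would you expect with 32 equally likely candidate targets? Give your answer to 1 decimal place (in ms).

701.2 ms

RT is linear in log₂ n, so two points fix the line:
  b = (675 − 449) / (log₂ 24 − log₂ 2) = 226 / (4.5850 − 1) = 63.041 ms/bit
  a = 449 − 63.041 × 1 = 385.959 ms
Then RT(32) = 385.959 + 63.041 × log₂ 32 = 385.959 + 63.041 × 5 ≈ 701.164 ms.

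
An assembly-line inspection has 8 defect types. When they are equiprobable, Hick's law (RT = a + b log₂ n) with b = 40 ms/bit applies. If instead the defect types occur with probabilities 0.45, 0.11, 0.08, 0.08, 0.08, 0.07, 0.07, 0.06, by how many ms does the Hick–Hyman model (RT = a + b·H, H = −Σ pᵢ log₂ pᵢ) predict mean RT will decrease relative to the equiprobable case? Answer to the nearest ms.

Equiprobable entropy H₀ = log₂ 8 = 3.0000 bits.
Skewed entropy H = −Σ pᵢ log₂ pᵢ = 2.5239 bits.
ΔRT = b·(H₀ − H) = 40 × 0.4761 = 19.05 ms.

19 ms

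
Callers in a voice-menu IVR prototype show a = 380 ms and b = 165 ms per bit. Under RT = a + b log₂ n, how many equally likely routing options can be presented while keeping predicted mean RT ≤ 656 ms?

Information budget: (656 − 380)/165 = 1.6727 bits, so n ≤ 2^1.6727 = 3.188 → at most 3.

3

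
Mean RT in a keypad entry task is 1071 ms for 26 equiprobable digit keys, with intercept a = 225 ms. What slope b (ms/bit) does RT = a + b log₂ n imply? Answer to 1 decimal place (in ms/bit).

b = (1071 − 225) / log₂(26) = 846 / 4.7004 = 179.983 ms/bit.

180.0 ms/bit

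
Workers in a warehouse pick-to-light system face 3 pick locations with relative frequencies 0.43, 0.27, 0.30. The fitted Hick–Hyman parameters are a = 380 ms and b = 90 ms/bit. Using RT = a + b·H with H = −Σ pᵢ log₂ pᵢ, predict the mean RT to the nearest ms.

H = 0.43·log₂(1/0.43) + 0.27·log₂(1/0.27) + 0.30·log₂(1/0.30) = 1.5547 bits.
RT = 380 + 90 × 1.5547 = 519.92 ms.

520 ms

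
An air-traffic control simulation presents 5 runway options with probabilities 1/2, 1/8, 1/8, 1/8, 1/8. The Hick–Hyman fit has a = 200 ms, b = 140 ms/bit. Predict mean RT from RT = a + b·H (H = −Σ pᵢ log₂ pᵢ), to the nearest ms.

Each term −pᵢ log₂ pᵢ: 0.5·1 + 0.125·3 + 0.125·3 + 0.125·3 + 0.125·3; summed, H = 2.000 bits.
Mean RT = a + bH = 200 + 140·2.000 = 480.00 ms.

480 ms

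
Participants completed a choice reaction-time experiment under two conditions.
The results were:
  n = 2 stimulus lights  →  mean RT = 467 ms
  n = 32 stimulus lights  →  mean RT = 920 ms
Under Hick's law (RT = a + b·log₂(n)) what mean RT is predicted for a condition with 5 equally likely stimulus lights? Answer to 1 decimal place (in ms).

With log₂ n on the abscissa the relation is linear; from the two conditions:
  b = (920 − 467) / (log₂ 32 − log₂ 2) = 453 / (5 − 1) = 113.250 ms/bit
  a = 467 − 113.250 × 1 = 353.750 ms
Then RT(5) = 353.750 + 113.250 × log₂ 5 = 353.750 + 113.250 × 2.3219 ≈ 616.708 ms.

616.7 ms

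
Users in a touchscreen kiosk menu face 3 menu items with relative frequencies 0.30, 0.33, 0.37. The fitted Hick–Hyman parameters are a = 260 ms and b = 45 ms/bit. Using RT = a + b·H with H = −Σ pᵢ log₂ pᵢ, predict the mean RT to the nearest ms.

H = 0.30·log₂(1/0.30) + 0.33·log₂(1/0.33) + 0.37·log₂(1/0.37) = 1.5796 bits.
RT = 260 + 45 × 1.5796 = 331.08 ms.

331 ms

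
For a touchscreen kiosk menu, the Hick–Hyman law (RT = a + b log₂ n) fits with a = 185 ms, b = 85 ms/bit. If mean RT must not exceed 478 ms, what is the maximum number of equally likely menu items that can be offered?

85·log₂ n ≤ 478 − 185 = 293, giving log₂ n ≤ 3.4471 and n ≤ 10.906. The largest whole number is 10.

10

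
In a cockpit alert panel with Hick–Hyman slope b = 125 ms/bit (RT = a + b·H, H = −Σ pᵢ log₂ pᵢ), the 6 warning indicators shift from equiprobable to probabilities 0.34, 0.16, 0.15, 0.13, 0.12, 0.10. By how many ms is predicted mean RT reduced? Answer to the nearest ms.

18 ms

The RT saving is b·ΔH. Equiprobable H₀ = log₂(6) = 2.5850 bits; with the given probabilities H = 2.4446 bits.
b·(H₀ − H) = 125 × (2.5850 − 2.4446) = 17.54 ms.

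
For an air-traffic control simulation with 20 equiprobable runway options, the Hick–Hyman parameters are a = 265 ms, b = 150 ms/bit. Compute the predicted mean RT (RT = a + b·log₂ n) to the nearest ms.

913 ms

log₂(20) = 4.3219 bits, so RT = 265 + 150 × 4.3219 ≈ 913.289 ms.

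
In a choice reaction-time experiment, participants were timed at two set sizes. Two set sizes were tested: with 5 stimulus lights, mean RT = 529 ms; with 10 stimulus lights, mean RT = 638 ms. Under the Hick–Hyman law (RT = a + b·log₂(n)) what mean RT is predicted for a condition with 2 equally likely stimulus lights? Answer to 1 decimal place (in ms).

Fit slope and intercept:
  b = (638 − 529) / (log₂ 10 − log₂ 5) = 109 / (3.3219 − 2.3219) = 109.000 ms/bit
  a = 529 − 109.000 × 2.3219 = 275.910 ms
Then RT(2) = 275.910 + 109.000 × log₂ 2 = 275.910 + 109.000 × 1 ≈ 384.910 ms.

384.9 ms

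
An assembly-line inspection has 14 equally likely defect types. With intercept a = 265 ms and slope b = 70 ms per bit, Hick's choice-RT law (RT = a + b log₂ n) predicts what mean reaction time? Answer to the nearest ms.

log₂(14) = 3.8074 bits, so RT = 265 + 70 × 3.8074 ≈ 531.515 ms.

532 ms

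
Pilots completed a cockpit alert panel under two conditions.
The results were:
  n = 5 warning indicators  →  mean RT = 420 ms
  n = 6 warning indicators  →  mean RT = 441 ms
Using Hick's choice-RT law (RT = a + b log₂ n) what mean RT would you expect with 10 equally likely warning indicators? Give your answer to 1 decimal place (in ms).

499.8 ms

Fit slope and intercept:
  b = (441 − 420) / (log₂ 6 − log₂ 5) = 21 / (2.5850 − 2.3219) = 79.837 ms/bit
  a = 420 − 79.837 × 2.3219 = 234.623 ms
Then RT(10) = 234.623 + 79.837 × log₂ 10 = 234.623 + 79.837 × 3.3219 ≈ 499.837 ms.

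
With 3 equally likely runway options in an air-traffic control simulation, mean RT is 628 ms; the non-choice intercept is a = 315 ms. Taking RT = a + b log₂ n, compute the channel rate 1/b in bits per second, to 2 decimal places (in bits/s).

Choice component = 628 − 315 = 313 ms over log₂(3) = 1.5850 bits.
b = 313 / 1.5850 = 197.481 ms/bit, so 1/b = 5.064 bits/s.

5.06 bits/s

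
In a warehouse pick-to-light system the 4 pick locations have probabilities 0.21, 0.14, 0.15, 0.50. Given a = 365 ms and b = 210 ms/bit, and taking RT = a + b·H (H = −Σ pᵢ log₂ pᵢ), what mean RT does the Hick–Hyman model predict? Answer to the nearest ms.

Entropy contributions −pᵢ log₂ pᵢ: 0.4728, 0.3971, 0.4105, 0.5000; sum H = 1.7805 bits.
RT = a + bH = 365 + 210·1.7805 = 738.90 ms.

739 ms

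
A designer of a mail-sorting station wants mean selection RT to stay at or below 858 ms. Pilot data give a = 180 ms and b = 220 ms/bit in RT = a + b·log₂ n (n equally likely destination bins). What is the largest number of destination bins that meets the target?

220·log₂ n ≤ 858 − 180 = 678, giving log₂ n ≤ 3.0818 and n ≤ 8.467. The largest whole number is 8.

8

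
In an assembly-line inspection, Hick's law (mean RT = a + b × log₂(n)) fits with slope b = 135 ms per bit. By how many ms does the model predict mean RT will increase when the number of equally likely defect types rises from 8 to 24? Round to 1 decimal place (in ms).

Only the slope matters, since a is common to both: ΔRT = b·log₂(n₂/n₁).
log₂(24) − log₂(8) = 4.5850 − 3 = 1.5850.
ΔRT = 135 × 1.5850 = 213.970 ms.

214.0 ms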